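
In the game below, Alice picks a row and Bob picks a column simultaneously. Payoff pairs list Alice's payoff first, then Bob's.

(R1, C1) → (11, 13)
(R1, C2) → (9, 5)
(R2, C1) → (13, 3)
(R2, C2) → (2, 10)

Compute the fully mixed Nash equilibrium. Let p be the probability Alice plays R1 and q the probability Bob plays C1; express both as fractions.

p = 7/15, q = 7/9

In a mixed NE each player is indifferent between their pure strategies, so the opponent's mix sets the indifference.
Bob indifferent between C1 and C2: p·13 + (1−p)·3 = p·5 + (1−p)·10 ⟹ 3 + 10p = 10 + (-5)p ⟹ p = 7/15.
Alice indifferent between R1 and R2: q·11 + (1−q)·9 = q·13 + (1−q)·2 ⟹ 9 + 2q = 2 + 11q ⟹ q = 7/9.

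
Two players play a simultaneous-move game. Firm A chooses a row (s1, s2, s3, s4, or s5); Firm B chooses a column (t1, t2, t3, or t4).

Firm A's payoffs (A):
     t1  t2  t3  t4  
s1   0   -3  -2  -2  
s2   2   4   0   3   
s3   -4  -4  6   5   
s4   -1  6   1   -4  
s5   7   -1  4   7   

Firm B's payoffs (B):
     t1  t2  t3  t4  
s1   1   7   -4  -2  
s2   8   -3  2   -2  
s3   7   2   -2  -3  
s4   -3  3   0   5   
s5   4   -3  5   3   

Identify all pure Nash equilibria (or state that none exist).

There is no pure-strategy Nash equilibrium

Find each player's best response to every opponent strategy; NE are the intersections.
Firm A's best responses — vs t1: s5 (payoff 7); vs t2: s4 (payoff 6); vs t3: s3 (payoff 6); vs t4: s5 (payoff 7).
Firm B's best responses — vs s1: t2 (payoff 7); vs s2: t1 (payoff 8); vs s3: t1 (payoff 7); vs s4: t4 (payoff 5); vs s5: t3 (payoff 5).
No cell has both players best-responding. For instance, Firm A's best reply to t1 is s5, but against s5 Firm B prefers t3 over t1.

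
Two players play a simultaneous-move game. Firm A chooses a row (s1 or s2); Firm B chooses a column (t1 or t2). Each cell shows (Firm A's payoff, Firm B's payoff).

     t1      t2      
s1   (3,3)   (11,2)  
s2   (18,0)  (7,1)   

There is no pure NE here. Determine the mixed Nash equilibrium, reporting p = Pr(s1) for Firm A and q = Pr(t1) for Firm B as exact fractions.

p = 1/2, q = 4/19

In a mixed NE each player is indifferent between their pure strategies, so the opponent's mix sets the indifference.
Firm B indifferent between t1 and t2: p·3 + (1−p)·0 = p·2 + (1−p)·1 ⟹ 0 + 3p = 1 + 1p ⟹ p = 1/2.
Firm A indifferent between s1 and s2: q·3 + (1−q)·11 = q·18 + (1−q)·7 ⟹ 11 + (-8)q = 7 + 11q ⟹ q = 4/19.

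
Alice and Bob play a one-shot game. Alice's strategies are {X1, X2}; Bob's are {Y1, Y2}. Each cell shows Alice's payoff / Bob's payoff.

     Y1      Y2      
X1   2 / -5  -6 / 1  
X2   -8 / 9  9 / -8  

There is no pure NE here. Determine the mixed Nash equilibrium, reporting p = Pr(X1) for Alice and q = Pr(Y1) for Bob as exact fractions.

In a mixed NE each player is indifferent between their pure strategies, so the opponent's mix sets the indifference.
Bob indifferent between Y1 and Y2: p·(-5) + (1−p)·9 = p·1 + (1−p)·(-8) ⟹ 9 + (-14)p = (-8) + 9p ⟹ p = 17/23.
Alice indifferent between X1 and X2: q·2 + (1−q)·(-6) = q·(-8) + (1−q)·9 ⟹ (-6) + 8q = 9 + (-17)q ⟹ q = 3/5.

p = 17/23, q = 3/5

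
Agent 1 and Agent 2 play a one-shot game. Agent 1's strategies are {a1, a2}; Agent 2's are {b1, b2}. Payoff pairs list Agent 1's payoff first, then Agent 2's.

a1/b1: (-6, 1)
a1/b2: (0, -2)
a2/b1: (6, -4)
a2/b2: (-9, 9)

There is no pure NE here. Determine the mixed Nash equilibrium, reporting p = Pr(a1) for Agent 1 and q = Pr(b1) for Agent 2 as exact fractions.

p = 13/16, q = 3/7

Each player's mixing probability is pinned down by making the *other* player indifferent.
Agent 2 indifferent between b1 and b2: p·1 + (1−p)·(-4) = p·(-2) + (1−p)·9 ⟹ (-4) + 5p = 9 + (-11)p ⟹ p = 13/16.
Agent 1 indifferent between a1 and a2: q·(-6) + (1−q)·0 = q·6 + (1−q)·(-9) ⟹ 0 + (-6)q = (-9) + 15q ⟹ q = 3/7.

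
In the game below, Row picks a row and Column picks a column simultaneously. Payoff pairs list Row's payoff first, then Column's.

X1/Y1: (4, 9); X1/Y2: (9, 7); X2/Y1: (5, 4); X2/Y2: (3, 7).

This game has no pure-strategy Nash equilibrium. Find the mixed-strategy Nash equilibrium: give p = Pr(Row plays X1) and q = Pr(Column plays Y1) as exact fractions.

In a mixed NE each player is indifferent between their pure strategies, so the opponent's mix sets the indifference.
Column indifferent between Y1 and Y2: p·9 + (1−p)·4 = p·7 + (1−p)·7 ⟹ 4 + 5p = 7 + 0p ⟹ p = 3/5.
Row indifferent between X1 and X2: q·4 + (1−q)·9 = q·5 + (1−q)·3 ⟹ 9 + (-5)q = 3 + 2q ⟹ q = 6/7.

p = 3/5, q = 6/7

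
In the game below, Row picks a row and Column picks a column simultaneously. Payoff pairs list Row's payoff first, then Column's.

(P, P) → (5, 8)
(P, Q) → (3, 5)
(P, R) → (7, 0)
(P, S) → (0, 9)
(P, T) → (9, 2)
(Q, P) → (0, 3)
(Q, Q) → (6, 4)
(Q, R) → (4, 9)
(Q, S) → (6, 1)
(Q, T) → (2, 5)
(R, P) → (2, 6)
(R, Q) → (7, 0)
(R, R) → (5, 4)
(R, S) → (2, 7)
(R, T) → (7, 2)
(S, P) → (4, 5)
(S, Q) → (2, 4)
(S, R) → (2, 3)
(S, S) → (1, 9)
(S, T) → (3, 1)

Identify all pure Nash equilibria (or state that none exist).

None

Find each player's best response to every opponent strategy; NE are the intersections.
Row's best responses — vs P: P (payoff 5); vs Q: R (payoff 7); vs R: P (payoff 7); vs S: Q (payoff 6); vs T: P (payoff 9).
Column's best responses — vs P: S (payoff 9); vs Q: R (payoff 9); vs R: S (payoff 7); vs S: S (payoff 9).
No cell has both players best-responding. For instance, Row's best reply to Q is R, but against R Column prefers S over Q.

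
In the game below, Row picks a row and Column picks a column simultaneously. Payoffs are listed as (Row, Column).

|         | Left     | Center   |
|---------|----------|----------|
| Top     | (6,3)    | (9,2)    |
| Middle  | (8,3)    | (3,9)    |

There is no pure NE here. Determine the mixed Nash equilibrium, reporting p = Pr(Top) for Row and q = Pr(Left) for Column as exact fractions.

Each player's mixing probability is pinned down by making the *other* player indifferent.
Column indifferent between Left and Center: p·3 + (1−p)·3 = p·2 + (1−p)·9 ⟹ 3 + 0p = 9 + (-7)p ⟹ p = 6/7.
Row indifferent between Top and Middle: q·6 + (1−q)·9 = q·8 + (1−q)·3 ⟹ 9 + (-3)q = 3 + 5q ⟹ q = 3/4.

p = 6/7, q = 3/4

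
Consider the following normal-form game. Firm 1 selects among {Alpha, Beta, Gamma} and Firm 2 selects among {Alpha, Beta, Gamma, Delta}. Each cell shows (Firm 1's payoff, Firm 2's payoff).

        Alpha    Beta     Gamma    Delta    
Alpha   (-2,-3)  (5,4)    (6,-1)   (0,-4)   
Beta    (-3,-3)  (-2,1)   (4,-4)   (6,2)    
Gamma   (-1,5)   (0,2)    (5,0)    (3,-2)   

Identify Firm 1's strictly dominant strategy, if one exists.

A strategy is strictly dominant if it gives Firm 1 a strictly higher payoff than every other strategy, against every choice by the opponent.
Alpha is not dominant: against Alpha, Gamma gives -1 > -2.
Beta is not dominant: against Alpha, Alpha gives -2 > -3.
Gamma is not dominant: against Beta, Alpha gives 5 > 0.
No single strategy is best against every opponent action.

No strictly dominant strategy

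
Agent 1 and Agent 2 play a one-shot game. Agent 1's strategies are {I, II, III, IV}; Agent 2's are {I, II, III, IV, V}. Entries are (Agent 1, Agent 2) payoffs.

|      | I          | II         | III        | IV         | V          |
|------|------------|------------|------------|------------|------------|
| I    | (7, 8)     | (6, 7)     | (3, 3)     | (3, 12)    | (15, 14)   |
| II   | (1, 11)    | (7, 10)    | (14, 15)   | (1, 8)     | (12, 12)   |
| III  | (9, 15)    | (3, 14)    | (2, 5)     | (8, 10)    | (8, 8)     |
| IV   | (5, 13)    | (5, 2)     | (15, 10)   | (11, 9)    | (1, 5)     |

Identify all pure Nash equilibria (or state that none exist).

Find each player's best response to every opponent strategy; NE are the intersections.
Agent 1's best responses — vs I: III (payoff 9); vs II: II (payoff 7); vs III: IV (payoff 15); vs IV: IV (payoff 11); vs V: I (payoff 15).
Agent 2's best responses — vs I: V (payoff 14); vs II: III (payoff 15); vs III: I (payoff 15); vs IV: I (payoff 13).
Mutual best responses occur at (I, V) and (III, I); at each, neither player gains by switching.

(I, V) and (III, I)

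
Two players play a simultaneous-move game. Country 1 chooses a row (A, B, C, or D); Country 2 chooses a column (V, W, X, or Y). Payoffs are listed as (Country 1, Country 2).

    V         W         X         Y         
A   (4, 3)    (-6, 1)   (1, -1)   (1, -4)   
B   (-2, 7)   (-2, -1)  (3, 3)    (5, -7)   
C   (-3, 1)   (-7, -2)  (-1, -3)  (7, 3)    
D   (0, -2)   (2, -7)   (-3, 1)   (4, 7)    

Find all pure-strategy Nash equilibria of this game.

(A, V) and (C, Y)

A profile is a Nash equilibrium when each player is best-responding to the other.
Country 1's best responses — vs V: A (payoff 4); vs W: D (payoff 2); vs X: B (payoff 3); vs Y: C (payoff 7).
Country 2's best responses — vs A: V (payoff 3); vs B: V (payoff 7); vs C: Y (payoff 3); vs D: Y (payoff 7).
Mutual best responses occur at (A, V) and (C, Y); at each, neither player gains by switching.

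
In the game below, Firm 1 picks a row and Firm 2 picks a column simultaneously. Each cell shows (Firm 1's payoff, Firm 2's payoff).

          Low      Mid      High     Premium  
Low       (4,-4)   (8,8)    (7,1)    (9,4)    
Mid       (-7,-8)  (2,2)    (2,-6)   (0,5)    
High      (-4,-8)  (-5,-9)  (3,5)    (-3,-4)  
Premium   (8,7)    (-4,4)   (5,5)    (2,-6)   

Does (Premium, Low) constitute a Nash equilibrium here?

Holding Firm 2 at Low: Firm 1 gets 8 from Premium, versus 4 from Low, -7 from Mid, -4 from High. No profitable deviation for Firm 1.
Holding Firm 1 at Premium: Firm 2 gets 7 from Low, versus 4 from Mid, 5 from High, -6 from Premium. No profitable deviation for Firm 2 either.

Yes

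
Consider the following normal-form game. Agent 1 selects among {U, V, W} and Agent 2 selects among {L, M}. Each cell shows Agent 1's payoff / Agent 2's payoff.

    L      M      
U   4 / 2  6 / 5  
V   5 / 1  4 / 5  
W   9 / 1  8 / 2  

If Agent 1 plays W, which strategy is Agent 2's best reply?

M

With Agent 1 fixed at W, Agent 2's payoffs are: L → 1, M → 2.
The maximum is 2, achieved by M.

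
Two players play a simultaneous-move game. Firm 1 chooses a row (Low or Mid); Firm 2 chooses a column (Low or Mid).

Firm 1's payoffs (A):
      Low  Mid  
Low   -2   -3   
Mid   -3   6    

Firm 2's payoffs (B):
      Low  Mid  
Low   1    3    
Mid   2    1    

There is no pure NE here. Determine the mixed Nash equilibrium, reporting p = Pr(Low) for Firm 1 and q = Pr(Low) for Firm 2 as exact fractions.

In a mixed NE each player is indifferent between their pure strategies, so the opponent's mix sets the indifference.
Firm 2 indifferent between Low and Mid: p·1 + (1−p)·2 = p·3 + (1−p)·1 ⟹ 2 + (-1)p = 1 + 2p ⟹ p = 1/3.
Firm 1 indifferent between Low and Mid: q·(-2) + (1−q)·(-3) = q·(-3) + (1−q)·6 ⟹ (-3) + 1q = 6 + (-9)q ⟹ q = 9/10.

p = 1/3, q = 9/10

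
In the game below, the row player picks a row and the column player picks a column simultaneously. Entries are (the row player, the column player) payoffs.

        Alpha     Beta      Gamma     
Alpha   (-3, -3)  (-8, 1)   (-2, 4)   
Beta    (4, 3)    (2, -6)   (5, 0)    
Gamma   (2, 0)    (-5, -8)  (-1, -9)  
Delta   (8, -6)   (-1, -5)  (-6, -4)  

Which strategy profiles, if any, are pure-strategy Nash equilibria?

None

A profile is a Nash equilibrium when each player is best-responding to the other.
The row player's best responses — vs Alpha: Delta (payoff 8); vs Beta: Beta (payoff 2); vs Gamma: Beta (payoff 5).
The column player's best responses — vs Alpha: Gamma (payoff 4); vs Beta: Alpha (payoff 3); vs Gamma: Alpha (payoff 0); vs Delta: Gamma (payoff -4).
No cell has both players best-responding. For instance, the row player's best reply to Beta is Beta, but against Beta the column player prefers Alpha over Beta.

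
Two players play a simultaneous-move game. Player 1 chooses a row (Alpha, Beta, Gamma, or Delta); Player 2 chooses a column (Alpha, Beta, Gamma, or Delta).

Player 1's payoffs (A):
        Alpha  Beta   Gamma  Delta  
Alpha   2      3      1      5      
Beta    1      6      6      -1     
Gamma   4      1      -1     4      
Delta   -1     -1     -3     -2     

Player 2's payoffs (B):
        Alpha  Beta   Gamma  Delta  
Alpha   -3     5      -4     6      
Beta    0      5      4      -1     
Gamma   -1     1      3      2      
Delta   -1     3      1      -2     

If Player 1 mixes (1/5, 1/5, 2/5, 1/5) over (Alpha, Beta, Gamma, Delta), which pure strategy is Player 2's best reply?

Beta

Compute Player 2's expected payoff from each pure strategy against the given mix.
Alpha: (1/5)·(-3) + (1/5)·0 + (2/5)·(-1) + (1/5)·(-1) = -6/5
Beta: (1/5)·5 + (1/5)·5 + (2/5)·1 + (1/5)·3 = 3
Gamma: (1/5)·(-4) + (1/5)·4 + (2/5)·3 + (1/5)·1 = 7/5
Delta: (1/5)·6 + (1/5)·(-1) + (2/5)·2 + (1/5)·(-2) = 7/5
Highest expected payoff is 3, from Beta.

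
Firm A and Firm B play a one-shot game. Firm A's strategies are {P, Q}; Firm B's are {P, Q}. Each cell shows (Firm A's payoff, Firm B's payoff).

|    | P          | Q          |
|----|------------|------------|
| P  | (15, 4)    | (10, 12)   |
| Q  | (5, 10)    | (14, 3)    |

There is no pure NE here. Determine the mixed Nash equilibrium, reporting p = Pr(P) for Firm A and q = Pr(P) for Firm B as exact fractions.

p = 7/15, q = 2/7

In a mixed NE each player is indifferent between their pure strategies, so the opponent's mix sets the indifference.
Firm B indifferent between P and Q: p·4 + (1−p)·10 = p·12 + (1−p)·3 ⟹ 10 + (-6)p = 3 + 9p ⟹ p = 7/15.
Firm A indifferent between P and Q: q·15 + (1−q)·10 = q·5 + (1−q)·14 ⟹ 10 + 5q = 14 + (-9)q ⟹ q = 2/7.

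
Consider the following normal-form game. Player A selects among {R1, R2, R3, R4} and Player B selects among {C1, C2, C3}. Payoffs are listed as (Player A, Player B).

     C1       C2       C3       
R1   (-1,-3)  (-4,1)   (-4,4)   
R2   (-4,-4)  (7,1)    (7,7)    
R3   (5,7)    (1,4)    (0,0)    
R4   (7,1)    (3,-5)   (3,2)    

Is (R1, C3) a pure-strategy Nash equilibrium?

Holding Player B at C3: Player A gets -4 from R1 but could get 7 by switching to R2. Player A has a profitable deviation.

No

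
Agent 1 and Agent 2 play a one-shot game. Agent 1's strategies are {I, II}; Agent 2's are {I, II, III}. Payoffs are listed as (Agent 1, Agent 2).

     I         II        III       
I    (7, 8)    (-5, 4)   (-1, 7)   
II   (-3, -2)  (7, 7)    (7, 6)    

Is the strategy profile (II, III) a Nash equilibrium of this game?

Holding Agent 2 at III: Agent 1 gets 7 from II, versus -1 from I. No profitable deviation for Agent 1.
Holding Agent 1 at II: Agent 2 gets 6 from III but could get 7 by switching to II. Agent 2 has a profitable deviation.

No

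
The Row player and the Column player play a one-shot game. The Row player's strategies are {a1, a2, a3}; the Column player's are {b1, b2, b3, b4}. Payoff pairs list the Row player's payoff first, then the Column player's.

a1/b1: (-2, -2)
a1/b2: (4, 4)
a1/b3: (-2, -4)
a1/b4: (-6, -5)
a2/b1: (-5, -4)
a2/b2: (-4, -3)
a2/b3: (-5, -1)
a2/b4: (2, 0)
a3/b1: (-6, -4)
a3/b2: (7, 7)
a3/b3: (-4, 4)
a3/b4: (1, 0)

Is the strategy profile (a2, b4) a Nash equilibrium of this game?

Yes

Holding the Column player at b4: the Row player gets 2 from a2, versus -6 from a1, 1 from a3. No profitable deviation for the Row player.
Holding the Row player at a2: the Column player gets 0 from b4, versus -4 from b1, -3 from b2, -1 from b3. No profitable deviation for the Column player either.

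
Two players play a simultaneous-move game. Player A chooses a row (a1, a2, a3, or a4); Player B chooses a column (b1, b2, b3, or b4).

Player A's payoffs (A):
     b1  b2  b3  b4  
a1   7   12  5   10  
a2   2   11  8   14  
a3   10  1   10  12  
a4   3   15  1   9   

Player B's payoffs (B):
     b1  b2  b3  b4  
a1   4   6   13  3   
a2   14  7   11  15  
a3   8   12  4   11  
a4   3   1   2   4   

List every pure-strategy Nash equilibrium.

A profile is a Nash equilibrium when each player is best-responding to the other.
Player A's best responses — vs b1: a3 (payoff 10); vs b2: a4 (payoff 15); vs b3: a3 (payoff 10); vs b4: a2 (payoff 14).
Player B's best responses — vs a1: b3 (payoff 13); vs a2: b4 (payoff 15); vs a3: b2 (payoff 12); vs a4: b4 (payoff 4).
The only mutual best response is (a2, b4); neither player gains by switching there.

(a2, b4)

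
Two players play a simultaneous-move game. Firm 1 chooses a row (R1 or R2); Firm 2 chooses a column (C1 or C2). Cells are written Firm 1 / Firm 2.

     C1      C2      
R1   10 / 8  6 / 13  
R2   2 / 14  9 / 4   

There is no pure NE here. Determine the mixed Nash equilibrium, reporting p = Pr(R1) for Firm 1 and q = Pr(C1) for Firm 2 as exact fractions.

In a mixed NE each player is indifferent between their pure strategies, so the opponent's mix sets the indifference.
Firm 2 indifferent between C1 and C2: p·8 + (1−p)·14 = p·13 + (1−p)·4 ⟹ 14 + (-6)p = 4 + 9p ⟹ p = 2/3.
Firm 1 indifferent between R1 and R2: q·10 + (1−q)·6 = q·2 + (1−q)·9 ⟹ 6 + 4q = 9 + (-7)q ⟹ q = 3/11.

p = 2/3, q = 3/11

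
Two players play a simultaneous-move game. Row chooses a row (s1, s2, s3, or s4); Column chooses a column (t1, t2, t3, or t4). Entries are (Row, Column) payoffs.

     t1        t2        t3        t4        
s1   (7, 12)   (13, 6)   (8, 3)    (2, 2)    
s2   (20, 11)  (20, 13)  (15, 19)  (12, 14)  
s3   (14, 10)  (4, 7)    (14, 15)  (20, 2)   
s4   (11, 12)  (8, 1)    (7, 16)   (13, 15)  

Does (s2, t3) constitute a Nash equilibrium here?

Holding Column at t3: Row gets 15 from s2, versus 8 from s1, 14 from s3, 7 from s4. No profitable deviation for Row.
Holding Row at s2: Column gets 19 from t3, versus 11 from t1, 13 from t2, 14 from t4. No profitable deviation for Column either.

Yes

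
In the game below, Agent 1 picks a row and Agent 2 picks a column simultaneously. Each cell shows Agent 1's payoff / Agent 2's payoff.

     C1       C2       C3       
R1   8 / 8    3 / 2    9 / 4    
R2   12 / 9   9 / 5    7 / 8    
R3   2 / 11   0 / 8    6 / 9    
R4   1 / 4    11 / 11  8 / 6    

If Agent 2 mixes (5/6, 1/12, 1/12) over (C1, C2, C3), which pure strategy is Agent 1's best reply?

Agent 1's best reply maximizes expected payoff against the mix.
R1: (5/6)·8 + (1/12)·3 + (1/12)·9 = 23/3
R2: (5/6)·12 + (1/12)·9 + (1/12)·7 = 34/3
R3: (5/6)·2 + (1/12)·0 + (1/12)·6 = 13/6
R4: (5/6)·1 + (1/12)·11 + (1/12)·8 = 29/12
Highest expected payoff is 34/3, from R2.

R2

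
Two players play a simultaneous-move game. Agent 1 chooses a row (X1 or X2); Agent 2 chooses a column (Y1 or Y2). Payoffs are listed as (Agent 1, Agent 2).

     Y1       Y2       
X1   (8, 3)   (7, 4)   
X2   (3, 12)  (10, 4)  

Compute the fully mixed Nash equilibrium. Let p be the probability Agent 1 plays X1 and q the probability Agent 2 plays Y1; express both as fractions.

p = 8/9, q = 3/8

In a mixed NE each player is indifferent between their pure strategies, so the opponent's mix sets the indifference.
Agent 2 indifferent between Y1 and Y2: p·3 + (1−p)·12 = p·4 + (1−p)·4 ⟹ 12 + (-9)p = 4 + 0p ⟹ p = 8/9.
Agent 1 indifferent between X1 and X2: q·8 + (1−q)·7 = q·3 + (1−q)·10 ⟹ 7 + 1q = 10 + (-7)q ⟹ q = 3/8.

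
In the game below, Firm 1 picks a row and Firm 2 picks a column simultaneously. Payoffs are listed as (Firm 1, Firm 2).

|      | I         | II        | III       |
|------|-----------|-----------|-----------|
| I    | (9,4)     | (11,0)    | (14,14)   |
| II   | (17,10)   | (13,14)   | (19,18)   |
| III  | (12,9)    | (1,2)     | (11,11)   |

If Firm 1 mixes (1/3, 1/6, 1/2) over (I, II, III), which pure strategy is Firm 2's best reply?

III

Firm 2's best reply maximizes expected payoff against the mix.
I: (1/3)·4 + (1/6)·10 + (1/2)·9 = 15/2
II: (1/3)·0 + (1/6)·14 + (1/2)·2 = 10/3
III: (1/3)·14 + (1/6)·18 + (1/2)·11 = 79/6
Highest expected payoff is 79/6, from III.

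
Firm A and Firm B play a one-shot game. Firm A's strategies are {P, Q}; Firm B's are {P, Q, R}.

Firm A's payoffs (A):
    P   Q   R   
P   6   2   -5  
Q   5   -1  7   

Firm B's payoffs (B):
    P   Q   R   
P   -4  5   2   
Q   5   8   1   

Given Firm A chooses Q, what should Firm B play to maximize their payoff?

With Firm A fixed at Q, Firm B's payoffs are: P → 5, Q → 8, R → 1.
The maximum is 8, achieved by Q.

Q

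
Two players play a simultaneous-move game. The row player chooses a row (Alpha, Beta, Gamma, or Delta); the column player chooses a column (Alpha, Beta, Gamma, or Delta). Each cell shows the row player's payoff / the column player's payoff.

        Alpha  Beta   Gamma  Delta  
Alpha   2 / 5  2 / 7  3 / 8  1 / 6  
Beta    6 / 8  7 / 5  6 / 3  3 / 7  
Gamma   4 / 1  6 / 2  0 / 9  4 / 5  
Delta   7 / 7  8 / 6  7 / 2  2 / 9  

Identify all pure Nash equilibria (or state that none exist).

A profile is a Nash equilibrium when each player is best-responding to the other.
The row player's best responses — vs Alpha: Delta (payoff 7); vs Beta: Delta (payoff 8); vs Gamma: Delta (payoff 7); vs Delta: Gamma (payoff 4).
The column player's best responses — vs Alpha: Gamma (payoff 8); vs Beta: Alpha (payoff 8); vs Gamma: Gamma (payoff 9); vs Delta: Delta (payoff 9).
No cell has both players best-responding. For instance, the row player's best reply to Delta is Gamma, but against Gamma the column player prefers Gamma over Delta.

None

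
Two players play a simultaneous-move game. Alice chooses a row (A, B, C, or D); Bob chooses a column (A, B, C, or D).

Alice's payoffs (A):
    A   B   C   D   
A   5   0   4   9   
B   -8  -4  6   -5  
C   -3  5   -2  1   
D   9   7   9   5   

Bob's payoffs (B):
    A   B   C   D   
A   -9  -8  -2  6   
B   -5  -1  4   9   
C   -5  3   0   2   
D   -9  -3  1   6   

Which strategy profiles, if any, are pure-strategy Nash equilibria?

(A, D)

A profile is a Nash equilibrium when each player is best-responding to the other.
Alice's best responses — vs A: D (payoff 9); vs B: D (payoff 7); vs C: D (payoff 9); vs D: A (payoff 9).
Bob's best responses — vs A: D (payoff 6); vs B: D (payoff 9); vs C: B (payoff 3); vs D: D (payoff 6).
The only mutual best response is (A, D); neither player gains by switching there.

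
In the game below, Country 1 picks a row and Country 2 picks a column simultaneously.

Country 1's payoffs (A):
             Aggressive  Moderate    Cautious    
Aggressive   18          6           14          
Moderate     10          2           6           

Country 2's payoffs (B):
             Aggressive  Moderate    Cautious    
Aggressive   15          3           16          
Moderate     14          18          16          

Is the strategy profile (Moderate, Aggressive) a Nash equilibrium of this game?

No

Holding Country 2 at Aggressive: Country 1 gets 10 from Moderate but could get 18 by switching to Aggressive. Country 1 has a profitable deviation.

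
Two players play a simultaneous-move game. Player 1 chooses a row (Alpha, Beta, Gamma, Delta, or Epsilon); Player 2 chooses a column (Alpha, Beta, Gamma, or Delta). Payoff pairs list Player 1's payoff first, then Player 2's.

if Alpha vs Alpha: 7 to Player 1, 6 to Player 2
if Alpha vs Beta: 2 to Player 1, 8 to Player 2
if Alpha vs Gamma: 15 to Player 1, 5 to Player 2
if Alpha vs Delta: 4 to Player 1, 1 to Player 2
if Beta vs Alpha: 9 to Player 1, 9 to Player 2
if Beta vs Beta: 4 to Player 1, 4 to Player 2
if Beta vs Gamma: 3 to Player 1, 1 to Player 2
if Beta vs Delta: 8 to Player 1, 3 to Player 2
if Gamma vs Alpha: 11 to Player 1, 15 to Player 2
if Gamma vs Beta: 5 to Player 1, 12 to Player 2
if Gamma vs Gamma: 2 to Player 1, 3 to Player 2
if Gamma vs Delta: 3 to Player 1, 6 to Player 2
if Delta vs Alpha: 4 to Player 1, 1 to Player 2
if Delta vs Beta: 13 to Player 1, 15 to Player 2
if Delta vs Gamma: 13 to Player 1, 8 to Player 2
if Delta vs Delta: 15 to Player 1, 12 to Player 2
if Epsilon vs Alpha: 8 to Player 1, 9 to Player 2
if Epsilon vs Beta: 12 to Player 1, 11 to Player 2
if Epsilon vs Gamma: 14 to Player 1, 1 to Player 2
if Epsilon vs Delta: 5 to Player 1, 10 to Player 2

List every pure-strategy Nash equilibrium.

(Gamma, Alpha) and (Delta, Beta)

A profile is a Nash equilibrium when each player is best-responding to the other.
Player 1's best responses — vs Alpha: Gamma (payoff 11); vs Beta: Delta (payoff 13); vs Gamma: Alpha (payoff 15); vs Delta: Delta (payoff 15).
Player 2's best responses — vs Alpha: Beta (payoff 8); vs Beta: Alpha (payoff 9); vs Gamma: Alpha (payoff 15); vs Delta: Beta (payoff 15); vs Epsilon: Beta (payoff 11).
Mutual best responses occur at (Gamma, Alpha) and (Delta, Beta); at each, neither player gains by switching.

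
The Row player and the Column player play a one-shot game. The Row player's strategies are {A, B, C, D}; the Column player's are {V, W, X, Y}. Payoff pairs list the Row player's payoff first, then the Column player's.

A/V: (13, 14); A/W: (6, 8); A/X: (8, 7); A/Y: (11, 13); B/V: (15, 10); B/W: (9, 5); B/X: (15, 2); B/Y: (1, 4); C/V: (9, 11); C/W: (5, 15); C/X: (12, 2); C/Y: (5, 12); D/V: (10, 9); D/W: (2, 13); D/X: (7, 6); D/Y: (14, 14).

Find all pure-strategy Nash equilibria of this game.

A profile is a Nash equilibrium when each player is best-responding to the other.
The Row player's best responses — vs V: B (payoff 15); vs W: B (payoff 9); vs X: B (payoff 15); vs Y: D (payoff 14).
The Column player's best responses — vs A: V (payoff 14); vs B: V (payoff 10); vs C: W (payoff 15); vs D: Y (payoff 14).
Mutual best responses occur at (B, V) and (D, Y); at each, neither player gains by switching.

(B, V) and (D, Y)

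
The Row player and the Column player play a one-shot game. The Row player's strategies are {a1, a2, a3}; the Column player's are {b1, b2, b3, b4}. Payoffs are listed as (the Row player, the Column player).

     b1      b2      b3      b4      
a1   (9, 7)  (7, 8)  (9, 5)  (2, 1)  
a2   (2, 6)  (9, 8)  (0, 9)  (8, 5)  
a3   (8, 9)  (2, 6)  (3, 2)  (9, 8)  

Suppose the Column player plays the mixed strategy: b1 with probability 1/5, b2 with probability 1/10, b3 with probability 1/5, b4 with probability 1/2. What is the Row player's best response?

Compute the Row player's expected payoff from each pure strategy against the given mix.
a1: (1/5)·9 + (1/10)·7 + (1/5)·9 + (1/2)·2 = 53/10
a2: (1/5)·2 + (1/10)·9 + (1/5)·0 + (1/2)·8 = 53/10
a3: (1/5)·8 + (1/10)·2 + (1/5)·3 + (1/2)·9 = 69/10
Highest expected payoff is 69/10, from a3.

a3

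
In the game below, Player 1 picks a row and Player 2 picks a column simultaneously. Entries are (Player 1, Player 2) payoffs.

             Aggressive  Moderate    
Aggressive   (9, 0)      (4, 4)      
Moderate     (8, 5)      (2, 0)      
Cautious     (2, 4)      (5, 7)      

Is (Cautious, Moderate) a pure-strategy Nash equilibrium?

Holding Player 2 at Moderate: Player 1 gets 5 from Cautious, versus 4 from Aggressive, 2 from Moderate. No profitable deviation for Player 1.
Holding Player 1 at Cautious: Player 2 gets 7 from Moderate, versus 4 from Aggressive. No profitable deviation for Player 2 either.

Yes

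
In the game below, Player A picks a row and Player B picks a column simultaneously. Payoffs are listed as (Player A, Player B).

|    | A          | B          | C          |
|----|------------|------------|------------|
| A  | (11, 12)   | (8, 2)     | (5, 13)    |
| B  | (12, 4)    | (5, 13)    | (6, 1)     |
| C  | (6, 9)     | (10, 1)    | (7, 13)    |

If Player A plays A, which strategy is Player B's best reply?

C

With Player A fixed at A, Player B's payoffs are: A → 12, B → 2, C → 13.
The maximum is 13, achieved by C.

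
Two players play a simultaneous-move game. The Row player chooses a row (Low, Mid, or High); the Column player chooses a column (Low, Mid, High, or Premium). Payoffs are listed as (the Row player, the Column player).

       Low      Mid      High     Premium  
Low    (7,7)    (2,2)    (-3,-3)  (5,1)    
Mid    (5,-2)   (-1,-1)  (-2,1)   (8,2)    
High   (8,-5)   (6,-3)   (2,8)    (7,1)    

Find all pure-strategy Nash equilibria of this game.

Find each player's best response to every opponent strategy; NE are the intersections.
The Row player's best responses — vs Low: High (payoff 8); vs Mid: High (payoff 6); vs High: High (payoff 2); vs Premium: Mid (payoff 8).
The Column player's best responses — vs Low: Low (payoff 7); vs Mid: Premium (payoff 2); vs High: High (payoff 8).
Mutual best responses occur at (Mid, Premium) and (High, High); at each, neither player gains by switching.

(Mid, Premium) and (High, High)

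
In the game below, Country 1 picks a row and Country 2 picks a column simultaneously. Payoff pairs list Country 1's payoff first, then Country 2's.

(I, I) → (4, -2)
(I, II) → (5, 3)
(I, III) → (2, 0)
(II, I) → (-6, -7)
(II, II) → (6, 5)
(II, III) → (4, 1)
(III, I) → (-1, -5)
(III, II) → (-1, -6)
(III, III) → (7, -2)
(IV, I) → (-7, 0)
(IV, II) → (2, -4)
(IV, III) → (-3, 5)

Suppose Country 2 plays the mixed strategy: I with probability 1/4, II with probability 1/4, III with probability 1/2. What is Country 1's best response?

I

Country 1's best reply maximizes expected payoff against the mix.
I: (1/4)·4 + (1/4)·5 + (1/2)·2 = 13/4
II: (1/4)·(-6) + (1/4)·6 + (1/2)·4 = 2
III: (1/4)·(-1) + (1/4)·(-1) + (1/2)·7 = 3
IV: (1/4)·(-7) + (1/4)·2 + (1/2)·(-3) = -11/4
Highest expected payoff is 13/4, from I.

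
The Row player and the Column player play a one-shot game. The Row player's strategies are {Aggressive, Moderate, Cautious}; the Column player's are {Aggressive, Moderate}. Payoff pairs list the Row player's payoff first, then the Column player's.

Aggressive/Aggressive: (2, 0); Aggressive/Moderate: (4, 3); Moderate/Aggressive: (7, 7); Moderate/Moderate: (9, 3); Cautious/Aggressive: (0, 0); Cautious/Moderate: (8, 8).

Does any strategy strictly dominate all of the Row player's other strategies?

A strategy is strictly dominant if it gives the Row player a strictly higher payoff than every other strategy, against every choice by the opponent.
Moderate strictly dominates: vs Aggressive: 7 > each of {2, 0}; vs Moderate: 9 > each of {4, 8}.

Moderate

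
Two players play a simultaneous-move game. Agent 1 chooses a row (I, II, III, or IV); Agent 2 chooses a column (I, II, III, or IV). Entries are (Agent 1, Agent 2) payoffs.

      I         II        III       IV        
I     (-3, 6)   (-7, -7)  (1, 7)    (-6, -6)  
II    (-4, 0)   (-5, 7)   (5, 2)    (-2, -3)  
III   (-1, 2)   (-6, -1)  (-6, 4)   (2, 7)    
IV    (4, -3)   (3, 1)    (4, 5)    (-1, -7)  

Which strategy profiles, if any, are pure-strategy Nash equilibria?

Check mutual best responses: a cell is a NE iff neither player can gain by unilaterally deviating.
Agent 1's best responses — vs I: IV (payoff 4); vs II: IV (payoff 3); vs III: II (payoff 5); vs IV: III (payoff 2).
Agent 2's best responses — vs I: III (payoff 7); vs II: II (payoff 7); vs III: IV (payoff 7); vs IV: III (payoff 5).
The only mutual best response is (III, IV); neither player gains by switching there.

(III, IV)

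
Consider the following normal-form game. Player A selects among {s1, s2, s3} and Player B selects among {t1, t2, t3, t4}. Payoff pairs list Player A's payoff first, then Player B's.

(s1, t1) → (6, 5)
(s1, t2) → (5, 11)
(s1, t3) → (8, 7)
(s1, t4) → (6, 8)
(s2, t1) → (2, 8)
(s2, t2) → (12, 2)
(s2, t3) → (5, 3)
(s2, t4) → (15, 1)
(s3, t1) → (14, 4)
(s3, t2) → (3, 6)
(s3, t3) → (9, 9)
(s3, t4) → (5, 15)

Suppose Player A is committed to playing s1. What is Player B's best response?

With Player A fixed at s1, Player B's payoffs are: t1 → 5, t2 → 11, t3 → 7, t4 → 8.
The maximum is 11, achieved by t2.

t2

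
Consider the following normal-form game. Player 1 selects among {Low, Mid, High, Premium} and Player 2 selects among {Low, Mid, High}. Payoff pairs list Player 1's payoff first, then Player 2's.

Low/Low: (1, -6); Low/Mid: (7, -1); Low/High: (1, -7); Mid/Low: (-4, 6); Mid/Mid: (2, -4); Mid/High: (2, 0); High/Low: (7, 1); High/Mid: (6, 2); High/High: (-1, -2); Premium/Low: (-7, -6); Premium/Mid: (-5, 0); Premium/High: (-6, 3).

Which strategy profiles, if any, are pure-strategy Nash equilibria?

(Low, Mid)

Find each player's best response to every opponent strategy; NE are the intersections.
Player 1's best responses — vs Low: High (payoff 7); vs Mid: Low (payoff 7); vs High: Mid (payoff 2).
Player 2's best responses — vs Low: Mid (payoff -1); vs Mid: Low (payoff 6); vs High: Mid (payoff 2); vs Premium: High (payoff 3).
The only mutual best response is (Low, Mid); neither player gains by switching there.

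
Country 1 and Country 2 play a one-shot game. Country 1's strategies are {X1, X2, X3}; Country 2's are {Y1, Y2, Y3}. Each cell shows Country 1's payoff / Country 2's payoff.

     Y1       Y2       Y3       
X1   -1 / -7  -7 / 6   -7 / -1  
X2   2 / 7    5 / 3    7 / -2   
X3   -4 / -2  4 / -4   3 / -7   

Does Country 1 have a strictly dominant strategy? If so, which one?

X2

Check whether one of Country 1's strategies beats all alternatives regardless of what the opponent does.
X2 strictly dominates: vs Y1: 2 > each of {-1, -4}; vs Y2: 5 > each of {-7, 4}; vs Y3: 7 > each of {-7, 3}.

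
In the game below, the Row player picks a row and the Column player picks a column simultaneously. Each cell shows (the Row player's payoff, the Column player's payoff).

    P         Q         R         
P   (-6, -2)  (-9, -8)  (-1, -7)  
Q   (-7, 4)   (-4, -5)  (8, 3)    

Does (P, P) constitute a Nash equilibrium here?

Yes

Holding the Column player at P: the Row player gets -6 from P, versus -7 from Q. No profitable deviation for the Row player.
Holding the Row player at P: the Column player gets -2 from P, versus -8 from Q, -7 from R. No profitable deviation for the Column player either.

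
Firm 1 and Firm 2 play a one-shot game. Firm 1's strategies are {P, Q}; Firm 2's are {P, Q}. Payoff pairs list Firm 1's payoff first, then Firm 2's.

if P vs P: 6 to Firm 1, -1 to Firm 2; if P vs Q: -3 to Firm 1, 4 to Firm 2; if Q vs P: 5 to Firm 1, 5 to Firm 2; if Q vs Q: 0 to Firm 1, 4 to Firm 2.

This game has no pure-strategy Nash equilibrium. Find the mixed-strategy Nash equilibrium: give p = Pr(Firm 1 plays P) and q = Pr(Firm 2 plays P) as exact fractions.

Each player's mixing probability is pinned down by making the *other* player indifferent.
Firm 2 indifferent between P and Q: p·(-1) + (1−p)·5 = p·4 + (1−p)·4 ⟹ 5 + (-6)p = 4 + 0p ⟹ p = 1/6.
Firm 1 indifferent between P and Q: q·6 + (1−q)·(-3) = q·5 + (1−q)·0 ⟹ (-3) + 9q = 0 + 5q ⟹ q = 3/4.

p = 1/6, q = 3/4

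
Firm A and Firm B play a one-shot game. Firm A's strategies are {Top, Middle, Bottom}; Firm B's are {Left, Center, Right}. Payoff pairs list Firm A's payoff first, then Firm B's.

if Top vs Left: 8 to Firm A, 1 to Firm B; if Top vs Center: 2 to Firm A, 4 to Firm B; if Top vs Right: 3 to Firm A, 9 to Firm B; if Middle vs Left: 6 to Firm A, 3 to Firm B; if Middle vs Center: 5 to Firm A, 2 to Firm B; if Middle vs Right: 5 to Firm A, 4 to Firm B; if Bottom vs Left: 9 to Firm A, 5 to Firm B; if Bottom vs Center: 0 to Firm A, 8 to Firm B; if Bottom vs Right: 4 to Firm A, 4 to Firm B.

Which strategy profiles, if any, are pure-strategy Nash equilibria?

(Middle, Right)

Find each player's best response to every opponent strategy; NE are the intersections.
Firm A's best responses — vs Left: Bottom (payoff 9); vs Center: Middle (payoff 5); vs Right: Middle (payoff 5).
Firm B's best responses — vs Top: Right (payoff 9); vs Middle: Right (payoff 4); vs Bottom: Center (payoff 8).
The only mutual best response is (Middle, Right); neither player gains by switching there.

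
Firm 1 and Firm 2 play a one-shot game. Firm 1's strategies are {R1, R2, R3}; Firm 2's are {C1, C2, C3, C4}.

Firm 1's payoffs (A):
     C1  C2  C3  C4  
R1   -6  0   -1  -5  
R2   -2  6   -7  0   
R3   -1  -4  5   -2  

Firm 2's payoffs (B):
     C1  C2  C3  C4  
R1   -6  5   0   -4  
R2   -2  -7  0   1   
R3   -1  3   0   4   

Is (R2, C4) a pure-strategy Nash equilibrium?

Yes

Holding Firm 2 at C4: Firm 1 gets 0 from R2, versus -5 from R1, -2 from R3. No profitable deviation for Firm 1.
Holding Firm 1 at R2: Firm 2 gets 1 from C4, versus -2 from C1, -7 from C2, 0 from C3. No profitable deviation for Firm 2 either.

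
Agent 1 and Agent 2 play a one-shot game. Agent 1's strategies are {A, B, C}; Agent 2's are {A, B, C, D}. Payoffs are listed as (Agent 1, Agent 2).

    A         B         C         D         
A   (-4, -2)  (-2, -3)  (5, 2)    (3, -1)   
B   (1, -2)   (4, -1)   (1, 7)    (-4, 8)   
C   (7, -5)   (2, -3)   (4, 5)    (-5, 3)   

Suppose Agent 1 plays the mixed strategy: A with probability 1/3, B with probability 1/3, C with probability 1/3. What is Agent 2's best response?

Agent 2's best reply maximizes expected payoff against the mix.
A: (1/3)·(-2) + (1/3)·(-2) + (1/3)·(-5) = -3
B: (1/3)·(-3) + (1/3)·(-1) + (1/3)·(-3) = -7/3
C: (1/3)·2 + (1/3)·7 + (1/3)·5 = 14/3
D: (1/3)·(-1) + (1/3)·8 + (1/3)·3 = 10/3
Highest expected payoff is 14/3, from C.

C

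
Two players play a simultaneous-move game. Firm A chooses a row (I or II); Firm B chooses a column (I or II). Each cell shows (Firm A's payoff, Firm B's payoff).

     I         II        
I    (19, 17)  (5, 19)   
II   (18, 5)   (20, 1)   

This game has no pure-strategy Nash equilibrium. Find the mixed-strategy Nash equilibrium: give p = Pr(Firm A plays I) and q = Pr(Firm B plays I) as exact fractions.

p = 2/3, q = 15/16

Each player's mixing probability is pinned down by making the *other* player indifferent.
Firm B indifferent between I and II: p·17 + (1−p)·5 = p·19 + (1−p)·1 ⟹ 5 + 12p = 1 + 18p ⟹ p = 2/3.
Firm A indifferent between I and II: q·19 + (1−q)·5 = q·18 + (1−q)·20 ⟹ 5 + 14q = 20 + (-2)q ⟹ q = 15/16.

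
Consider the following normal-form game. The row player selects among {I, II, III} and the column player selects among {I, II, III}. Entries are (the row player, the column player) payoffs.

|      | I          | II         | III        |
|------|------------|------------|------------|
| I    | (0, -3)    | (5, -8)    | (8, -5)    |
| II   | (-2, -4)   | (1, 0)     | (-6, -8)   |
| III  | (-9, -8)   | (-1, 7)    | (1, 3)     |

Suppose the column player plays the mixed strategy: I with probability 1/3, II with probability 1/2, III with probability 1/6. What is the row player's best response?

I

Compute the row player's expected payoff from each pure strategy against the given mix.
I: (1/3)·0 + (1/2)·5 + (1/6)·8 = 23/6
II: (1/3)·(-2) + (1/2)·1 + (1/6)·(-6) = -7/6
III: (1/3)·(-9) + (1/2)·(-1) + (1/6)·1 = -10/3
Highest expected payoff is 23/6, from I.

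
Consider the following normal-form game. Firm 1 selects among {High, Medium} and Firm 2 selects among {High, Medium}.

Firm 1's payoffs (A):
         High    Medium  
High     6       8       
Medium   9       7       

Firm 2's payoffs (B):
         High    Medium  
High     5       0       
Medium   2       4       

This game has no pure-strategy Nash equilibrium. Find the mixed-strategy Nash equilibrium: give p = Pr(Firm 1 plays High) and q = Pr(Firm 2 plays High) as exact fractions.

p = 2/7, q = 1/4

Each player's mixing probability is pinned down by making the *other* player indifferent.
Firm 2 indifferent between High and Medium: p·5 + (1−p)·2 = p·0 + (1−p)·4 ⟹ 2 + 3p = 4 + (-4)p ⟹ p = 2/7.
Firm 1 indifferent between High and Medium: q·6 + (1−q)·8 = q·9 + (1−q)·7 ⟹ 8 + (-2)q = 7 + 2q ⟹ q = 1/4.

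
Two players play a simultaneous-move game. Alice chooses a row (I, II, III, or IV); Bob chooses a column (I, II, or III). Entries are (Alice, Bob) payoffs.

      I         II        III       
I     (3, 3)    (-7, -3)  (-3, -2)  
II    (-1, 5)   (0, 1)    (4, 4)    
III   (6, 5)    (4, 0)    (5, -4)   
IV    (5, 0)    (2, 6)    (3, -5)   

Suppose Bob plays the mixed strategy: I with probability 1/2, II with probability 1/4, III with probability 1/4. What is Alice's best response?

III

Alice's best reply maximizes expected payoff against the mix.
I: (1/2)·3 + (1/4)·(-7) + (1/4)·(-3) = -1
II: (1/2)·(-1) + (1/4)·0 + (1/4)·4 = 1/2
III: (1/2)·6 + (1/4)·4 + (1/4)·5 = 21/4
IV: (1/2)·5 + (1/4)·2 + (1/4)·3 = 15/4
Highest expected payoff is 21/4, from III.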